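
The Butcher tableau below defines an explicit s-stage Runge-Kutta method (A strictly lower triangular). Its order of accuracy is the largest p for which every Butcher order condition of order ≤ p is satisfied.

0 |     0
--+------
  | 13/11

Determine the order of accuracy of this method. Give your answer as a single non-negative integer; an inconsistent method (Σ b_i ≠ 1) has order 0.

0

b = (13/11)
c = (0)
Σ b_i: 13/11·1 = 13/11 ≠ 1 ⇒ order 0.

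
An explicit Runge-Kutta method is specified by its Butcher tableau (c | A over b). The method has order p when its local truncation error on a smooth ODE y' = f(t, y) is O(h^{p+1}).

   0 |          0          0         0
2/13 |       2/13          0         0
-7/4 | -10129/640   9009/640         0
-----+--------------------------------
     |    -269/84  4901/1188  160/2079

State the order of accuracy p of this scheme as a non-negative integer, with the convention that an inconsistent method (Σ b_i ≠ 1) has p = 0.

3

b = (-269/84, 4901/1188, 160/2079)
c = (0, 2/13, -7/4)
Ac = (0, 0, 693/320)
Σ b_i: (-269/84)·1 + 4901/1188·1 + 160/2079·1 = 1 ✓
b·c: 4901/1188·2/13 + 160/2079·(-7/4) = 1/2 ✓
b·c²: 4901/1188·4/169 + 160/2079·49/16 = 1/3 ✓
b·Ac: 160/2079·693/320 = 1/6 ✓; 3 stages ⇒ order 3.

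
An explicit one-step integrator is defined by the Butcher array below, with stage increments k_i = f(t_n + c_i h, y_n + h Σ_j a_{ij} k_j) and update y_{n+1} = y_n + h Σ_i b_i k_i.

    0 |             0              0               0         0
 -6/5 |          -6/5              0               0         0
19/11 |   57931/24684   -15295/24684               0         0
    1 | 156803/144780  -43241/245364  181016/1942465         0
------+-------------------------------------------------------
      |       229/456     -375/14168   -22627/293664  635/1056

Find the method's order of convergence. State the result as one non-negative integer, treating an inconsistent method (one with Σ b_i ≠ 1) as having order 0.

b = (229/456, -375/14168, -22627/293664, 635/1056)
c = (0, -6/5, 19/11, 1)
Ac = (0, 0, 3059/4114, 473/1270)
Σ b_i: 229/456·1 + (-375/14168)·1 + (-22627/293664)·1 + 635/1056·1 = 1 ✓
b·c: (-375/14168)·(-6/5) + (-22627/293664)·19/11 + 635/1056·1 = 1/2 ✓
b·c²: (-375/14168)·36/25 + (-22627/293664)·361/121 + 635/1056·1 = 1/3 ✓
b·Ac: (-22627/293664)·3059/4114 + 635/1056·473/1270 = 1/6 ✓
b·c³: (-375/14168)·(-216/125) + (-22627/293664)·6859/1331 + 635/1056·1 = 1/4 ✓
b·(c∘Ac): (-22627/293664)·58121/45254 + 635/1056·473/1270 = 1/8 ✓
b·Ac²: (-22627/293664)·(-9177/10285) + 635/1056·77/3175 = 1/12 ✓
b·A²c: 635/1056·44/635 = 1/24 ✓; 4 stages ⇒ order 4.

4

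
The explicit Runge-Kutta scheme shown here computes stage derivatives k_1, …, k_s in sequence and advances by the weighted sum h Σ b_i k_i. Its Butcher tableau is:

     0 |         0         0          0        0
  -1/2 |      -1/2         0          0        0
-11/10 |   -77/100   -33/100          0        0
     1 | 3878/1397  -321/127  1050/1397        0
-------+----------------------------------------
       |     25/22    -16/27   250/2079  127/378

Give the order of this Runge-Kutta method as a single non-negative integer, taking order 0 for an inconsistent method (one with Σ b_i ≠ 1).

4

b = (25/22, -16/27, 250/2079, 127/378)
c = (0, -1/2, -11/10, 1)
Ac = (0, 0, 33/200, 111/254)
Σ b_i: 25/22·1 + (-16/27)·1 + 250/2079·1 + 127/378·1 = 1 ✓
b·c: (-16/27)·(-1/2) + 250/2079·(-11/10) + 127/378·1 = 1/2 ✓
b·c²: (-16/27)·1/4 + 250/2079·121/100 + 127/378·1 = 1/3 ✓
b·Ac: 250/2079·33/200 + 127/378·111/254 = 1/6 ✓
b·c³: (-16/27)·(-1/8) + 250/2079·(-1331/1000) + 127/378·1 = 1/4 ✓
b·(c∘Ac): 250/2079·(-363/2000) + 127/378·111/254 = 1/8 ✓
b·Ac²: 250/2079·(-33/400) + 127/378·141/508 = 1/12 ✓
b·A²c: 127/378·63/508 = 1/24 ✓; 4 stages ⇒ order 4.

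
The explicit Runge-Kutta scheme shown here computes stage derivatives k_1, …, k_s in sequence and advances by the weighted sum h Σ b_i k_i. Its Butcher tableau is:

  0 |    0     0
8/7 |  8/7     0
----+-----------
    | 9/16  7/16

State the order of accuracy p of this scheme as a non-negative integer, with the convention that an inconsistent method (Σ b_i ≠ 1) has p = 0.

2

b = (9/16, 7/16)
c = (0, 8/7)
Σ b_i: 9/16·1 + 7/16·1 = 1 ✓
b·c: 7/16·8/7 = 1/2 ✓; 2 stages ⇒ order 2.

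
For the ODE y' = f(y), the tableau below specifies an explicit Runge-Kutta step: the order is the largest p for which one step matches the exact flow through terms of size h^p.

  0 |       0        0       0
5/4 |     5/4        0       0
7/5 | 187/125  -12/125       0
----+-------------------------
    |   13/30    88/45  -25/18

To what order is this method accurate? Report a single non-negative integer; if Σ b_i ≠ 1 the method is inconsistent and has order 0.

3

b = (13/30, 88/45, -25/18)
c = (0, 5/4, 7/5)
Ac = (0, 0, -3/25)
Σ b_i: 13/30·1 + 88/45·1 + (-25/18)·1 = 1 ✓
b·c: 88/45·5/4 + (-25/18)·7/5 = 1/2 ✓
b·c²: 88/45·25/16 + (-25/18)·49/25 = 1/3 ✓
b·Ac: (-25/18)·(-3/25) = 1/6 ✓; 3 stages ⇒ order 3.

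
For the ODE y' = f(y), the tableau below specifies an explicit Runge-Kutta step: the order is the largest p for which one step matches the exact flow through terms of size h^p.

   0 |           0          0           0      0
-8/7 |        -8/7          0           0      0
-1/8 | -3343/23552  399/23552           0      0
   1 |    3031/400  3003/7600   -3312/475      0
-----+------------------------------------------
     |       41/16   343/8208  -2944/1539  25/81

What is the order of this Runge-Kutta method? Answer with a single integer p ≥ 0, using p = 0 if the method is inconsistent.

b = (41/16, 343/8208, -2944/1539, 25/81)
c = (0, -8/7, -1/8, 1)
Ac = (0, 0, -57/2944, 21/50)
Σ b_i: 41/16·1 + 343/8208·1 + (-2944/1539)·1 + 25/81·1 = 1 ✓
b·c: 343/8208·(-8/7) + (-2944/1539)·(-1/8) + 25/81·1 = 1/2 ✓
b·c²: 343/8208·64/49 + (-2944/1539)·1/64 + 25/81·1 = 1/3 ✓
b·Ac: (-2944/1539)·(-57/2944) + 25/81·21/50 = 1/6 ✓
b·c³: 343/8208·(-512/343) + (-2944/1539)·(-1/512) + 25/81·1 = 1/4 ✓
b·(c∘Ac): (-2944/1539)·57/23552 + 25/81·21/50 = 1/8 ✓
b·Ac²: (-2944/1539)·57/2576 + 25/81·57/140 = 1/12 ✓
b·A²c: 25/81·27/200 = 1/24 ✓; 4 stages ⇒ order 4.

4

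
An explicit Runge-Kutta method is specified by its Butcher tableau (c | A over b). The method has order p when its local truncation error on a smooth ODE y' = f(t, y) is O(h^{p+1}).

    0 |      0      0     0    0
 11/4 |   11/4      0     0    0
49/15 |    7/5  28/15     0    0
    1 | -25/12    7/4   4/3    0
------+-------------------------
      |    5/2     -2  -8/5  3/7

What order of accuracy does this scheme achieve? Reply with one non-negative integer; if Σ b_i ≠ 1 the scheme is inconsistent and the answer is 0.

b = (5/2, -2, -8/5, 3/7)
c = (0, 11/4, 49/15, 1)
Ac = (0, 0, 77/15, 6601/720)
Σ b_i: 5/2·1 + (-2)·1 + (-8/5)·1 + 3/7·1 = -47/70 ≠ 1 ⇒ order 0.

0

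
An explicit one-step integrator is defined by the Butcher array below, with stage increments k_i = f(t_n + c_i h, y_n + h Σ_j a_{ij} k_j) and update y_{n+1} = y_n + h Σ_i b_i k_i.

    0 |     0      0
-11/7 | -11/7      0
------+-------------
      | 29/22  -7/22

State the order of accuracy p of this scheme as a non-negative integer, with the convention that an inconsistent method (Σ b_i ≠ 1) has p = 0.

2

b = (29/22, -7/22)
c = (0, -11/7)
Σ b_i: 29/22·1 + (-7/22)·1 = 1 ✓
b·c: (-7/22)·(-11/7) = 1/2 ✓; 2 stages ⇒ order 2.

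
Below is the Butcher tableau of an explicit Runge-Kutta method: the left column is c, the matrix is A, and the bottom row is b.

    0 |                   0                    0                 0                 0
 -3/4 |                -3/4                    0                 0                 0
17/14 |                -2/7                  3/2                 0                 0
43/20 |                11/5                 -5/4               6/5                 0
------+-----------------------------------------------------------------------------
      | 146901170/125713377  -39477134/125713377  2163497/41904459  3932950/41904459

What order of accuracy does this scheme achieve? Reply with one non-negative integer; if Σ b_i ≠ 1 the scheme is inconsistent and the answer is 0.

b = (146901170/125713377, -39477134/125713377, 2163497/41904459, 3932950/41904459)
c = (0, -3/4, 17/14, 43/20)
Ac = (0, 0, -9/8, 1341/560)
Σ b_i: 146901170/125713377·1 + (-39477134/125713377)·1 + 2163497/41904459·1 + 3932950/41904459·1 = 1 ✓
b·c: (-39477134/125713377)·(-3/4) + 2163497/41904459·17/14 + 3932950/41904459·43/20 = 1/2 ✓
b·c²: (-39477134/125713377)·9/16 + 2163497/41904459·289/196 + 3932950/41904459·1849/400 = 1/3 ✓
b·Ac: 2163497/41904459·(-9/8) + 3932950/41904459·1341/560 = 1/6 ✓
b·c³: (-39477134/125713377)·(-27/64) + 2163497/41904459·4913/2744 + 3932950/41904459·79507/8000 = 1697928443/1466656065 ≠ 1/4 ⇒ order 3.
b·(c∘Ac): 2163497/41904459·(-153/112) + 3932950/41904459·57663/11200 = 61487045/148993632 ≠ 1/8
b·Ac²: 2163497/41904459·27/32 + 3932950/41904459·16719/15680 = 112354829/782216568 ≠ 1/12
b·A²c: 3932950/41904459·(-27/20) = -393295/3104034 ≠ 1/24

3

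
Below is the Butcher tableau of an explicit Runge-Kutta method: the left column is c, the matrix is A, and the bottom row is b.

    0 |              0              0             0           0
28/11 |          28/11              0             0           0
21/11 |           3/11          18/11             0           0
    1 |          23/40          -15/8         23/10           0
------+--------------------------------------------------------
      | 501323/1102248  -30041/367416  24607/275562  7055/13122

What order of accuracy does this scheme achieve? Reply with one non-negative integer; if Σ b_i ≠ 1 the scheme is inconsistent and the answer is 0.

3

b = (501323/1102248, -30041/367416, 24607/275562, 7055/13122)
c = (0, 28/11, 21/11, 1)
Ac = (0, 0, 504/121, -21/55)
Σ b_i: 501323/1102248·1 + (-30041/367416)·1 + 24607/275562·1 + 7055/13122·1 = 1 ✓
b·c: (-30041/367416)·28/11 + 24607/275562·21/11 + 7055/13122·1 = 1/2 ✓
b·c²: (-30041/367416)·784/121 + 24607/275562·441/121 + 7055/13122·1 = 1/3 ✓
b·Ac: 24607/275562·504/121 + 7055/13122·(-21/55) = 1/6 ✓
b·c³: (-30041/367416)·21952/1331 + 24607/275562·9261/1331 + 7055/13122·1 = -150466/793881 ≠ 1/4 ⇒ order 3.
b·(c∘Ac): 24607/275562·10584/1331 + 7055/13122·(-21/55) = 267169/529254 ≠ 1/8
b·Ac²: 24607/275562·14112/1331 + 7055/13122·(-4557/1210) = -1141133/1058508 ≠ 1/12
b·A²c: 7055/13122·5796/605 = 454342/88209 ≠ 1/24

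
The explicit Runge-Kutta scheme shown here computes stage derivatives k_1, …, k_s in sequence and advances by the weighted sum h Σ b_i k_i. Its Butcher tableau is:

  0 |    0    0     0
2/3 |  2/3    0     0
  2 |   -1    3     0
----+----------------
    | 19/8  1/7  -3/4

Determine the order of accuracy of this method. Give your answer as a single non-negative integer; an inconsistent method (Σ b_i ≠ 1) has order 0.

b = (19/8, 1/7, -3/4)
c = (0, 2/3, 2)
Ac = (0, 0, 2)
Σ b_i: 19/8·1 + 1/7·1 + (-3/4)·1 = 99/56 ≠ 1 ⇒ order 0.

0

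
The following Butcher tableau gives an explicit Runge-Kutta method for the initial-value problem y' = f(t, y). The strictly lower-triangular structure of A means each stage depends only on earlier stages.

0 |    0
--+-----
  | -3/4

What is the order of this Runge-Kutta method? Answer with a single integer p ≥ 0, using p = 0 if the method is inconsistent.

b = (-3/4)
c = (0)
Σ b_i: (-3/4)·1 = -3/4 ≠ 1 ⇒ order 0.

0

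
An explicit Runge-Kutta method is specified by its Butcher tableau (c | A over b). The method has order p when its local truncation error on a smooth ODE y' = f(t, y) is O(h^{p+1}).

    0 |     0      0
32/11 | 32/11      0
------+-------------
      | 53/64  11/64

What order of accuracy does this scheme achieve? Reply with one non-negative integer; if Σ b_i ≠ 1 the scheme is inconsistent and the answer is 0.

b = (53/64, 11/64)
c = (0, 32/11)
Σ b_i: 53/64·1 + 11/64·1 = 1 ✓
b·c: 11/64·32/11 = 1/2 ✓; 2 stages ⇒ order 2.

2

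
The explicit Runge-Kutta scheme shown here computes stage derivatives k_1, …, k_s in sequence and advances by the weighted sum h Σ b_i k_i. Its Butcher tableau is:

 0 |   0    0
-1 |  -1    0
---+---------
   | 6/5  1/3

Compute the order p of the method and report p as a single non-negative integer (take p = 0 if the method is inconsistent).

b = (6/5, 1/3)
c = (0, -1)
Σ b_i: 6/5·1 + 1/3·1 = 23/15 ≠ 1 ⇒ order 0.

0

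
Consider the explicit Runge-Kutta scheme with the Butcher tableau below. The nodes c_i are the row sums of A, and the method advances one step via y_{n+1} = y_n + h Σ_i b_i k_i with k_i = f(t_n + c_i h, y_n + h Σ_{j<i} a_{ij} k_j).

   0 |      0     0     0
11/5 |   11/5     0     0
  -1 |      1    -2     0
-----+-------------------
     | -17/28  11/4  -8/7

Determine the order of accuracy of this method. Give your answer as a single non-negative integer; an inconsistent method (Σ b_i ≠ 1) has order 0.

b = (-17/28, 11/4, -8/7)
c = (0, 11/5, -1)
Ac = (0, 0, -22/5)
Σ b_i: (-17/28)·1 + 11/4·1 + (-8/7)·1 = 1 ✓
b·c: 11/4·11/5 + (-8/7)·(-1) = 1007/140 ≠ 1/2 ⇒ order 1.

1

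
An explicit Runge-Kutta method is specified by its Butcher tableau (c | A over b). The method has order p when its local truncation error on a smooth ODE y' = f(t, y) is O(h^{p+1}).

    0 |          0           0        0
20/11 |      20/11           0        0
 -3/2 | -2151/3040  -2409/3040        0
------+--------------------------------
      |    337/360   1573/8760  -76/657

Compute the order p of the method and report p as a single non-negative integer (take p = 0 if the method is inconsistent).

3

b = (337/360, 1573/8760, -76/657)
c = (0, 20/11, -3/2)
Ac = (0, 0, -219/152)
Σ b_i: 337/360·1 + 1573/8760·1 + (-76/657)·1 = 1 ✓
b·c: 1573/8760·20/11 + (-76/657)·(-3/2) = 1/2 ✓
b·c²: 1573/8760·400/121 + (-76/657)·9/4 = 1/3 ✓
b·Ac: (-76/657)·(-219/152) = 1/6 ✓; 3 stages ⇒ order 3.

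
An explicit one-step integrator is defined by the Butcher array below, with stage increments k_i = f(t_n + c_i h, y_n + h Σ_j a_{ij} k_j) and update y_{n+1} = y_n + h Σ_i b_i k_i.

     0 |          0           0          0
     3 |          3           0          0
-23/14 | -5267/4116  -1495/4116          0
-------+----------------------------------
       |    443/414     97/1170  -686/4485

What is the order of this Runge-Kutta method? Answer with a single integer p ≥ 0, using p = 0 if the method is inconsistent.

3

b = (443/414, 97/1170, -686/4485)
c = (0, 3, -23/14)
Ac = (0, 0, -1495/1372)
Σ b_i: 443/414·1 + 97/1170·1 + (-686/4485)·1 = 1 ✓
b·c: 97/1170·3 + (-686/4485)·(-23/14) = 1/2 ✓
b·c²: 97/1170·9 + (-686/4485)·529/196 = 1/3 ✓
b·Ac: (-686/4485)·(-1495/1372) = 1/6 ✓; 3 stages ⇒ order 3.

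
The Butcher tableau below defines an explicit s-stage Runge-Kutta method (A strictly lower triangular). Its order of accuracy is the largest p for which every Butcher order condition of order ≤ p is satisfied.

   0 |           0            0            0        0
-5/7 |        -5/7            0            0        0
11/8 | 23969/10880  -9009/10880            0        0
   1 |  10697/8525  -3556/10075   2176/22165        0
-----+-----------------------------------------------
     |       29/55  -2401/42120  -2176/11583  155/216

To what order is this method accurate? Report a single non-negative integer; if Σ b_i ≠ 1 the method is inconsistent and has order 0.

4

b = (29/55, -2401/42120, -2176/11583, 155/216)
c = (0, -5/7, 11/8, 1)
Ac = (0, 0, 1287/2176, 12/31)
Σ b_i: 29/55·1 + (-2401/42120)·1 + (-2176/11583)·1 + 155/216·1 = 1 ✓
b·c: (-2401/42120)·(-5/7) + (-2176/11583)·11/8 + 155/216·1 = 1/2 ✓
b·c²: (-2401/42120)·25/49 + (-2176/11583)·121/64 + 155/216·1 = 1/3 ✓
b·Ac: (-2176/11583)·1287/2176 + 155/216·12/31 = 1/6 ✓
b·c³: (-2401/42120)·(-125/343) + (-2176/11583)·1331/512 + 155/216·1 = 1/4 ✓
b·(c∘Ac): (-2176/11583)·14157/17408 + 155/216·12/31 = 1/8 ✓
b·Ac²: (-2176/11583)·(-6435/15232) + 155/216·6/1085 = 1/12 ✓
b·A²c: 155/216·9/155 = 1/24 ✓; 4 stages ⇒ order 4.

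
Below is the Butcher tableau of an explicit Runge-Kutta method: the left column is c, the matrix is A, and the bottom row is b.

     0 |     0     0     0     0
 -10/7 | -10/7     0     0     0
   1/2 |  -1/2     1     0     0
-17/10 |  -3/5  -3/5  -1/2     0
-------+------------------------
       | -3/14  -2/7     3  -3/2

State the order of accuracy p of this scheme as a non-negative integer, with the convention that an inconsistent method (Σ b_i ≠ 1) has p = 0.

b = (-3/14, -2/7, 3, -3/2)
c = (0, -10/7, 1/2, -17/10)
Ac = (0, 0, -10/7, 17/28)
Σ b_i: (-3/14)·1 + (-2/7)·1 + 3·1 + (-3/2)·1 = 1 ✓
b·c: (-2/7)·(-10/7) + 3·1/2 + (-3/2)·(-17/10) = 4369/980 ≠ 1/2 ⇒ order 1.

1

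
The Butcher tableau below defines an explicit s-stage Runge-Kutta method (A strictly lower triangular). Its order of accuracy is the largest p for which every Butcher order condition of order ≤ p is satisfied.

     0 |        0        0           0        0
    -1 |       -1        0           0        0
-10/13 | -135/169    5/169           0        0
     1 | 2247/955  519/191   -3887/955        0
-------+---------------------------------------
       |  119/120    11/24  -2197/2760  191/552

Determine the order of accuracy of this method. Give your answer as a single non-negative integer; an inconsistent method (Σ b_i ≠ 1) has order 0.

4

b = (119/120, 11/24, -2197/2760, 191/552)
c = (0, -1, -10/13, 1)
Ac = (0, 0, -5/169, 79/191)
Σ b_i: 119/120·1 + 11/24·1 + (-2197/2760)·1 + 191/552·1 = 1 ✓
b·c: 11/24·(-1) + (-2197/2760)·(-10/13) + 191/552·1 = 1/2 ✓
b·c²: 11/24·1 + (-2197/2760)·100/169 + 191/552·1 = 1/3 ✓
b·Ac: (-2197/2760)·(-5/169) + 191/552·79/191 = 1/6 ✓
b·c³: 11/24·(-1) + (-2197/2760)·(-1000/2197) + 191/552·1 = 1/4 ✓
b·(c∘Ac): (-2197/2760)·50/2197 + 191/552·79/191 = 1/8 ✓
b·Ac²: (-2197/2760)·5/169 + 191/552·59/191 = 1/12 ✓
b·A²c: 191/552·23/191 = 1/24 ✓; 4 stages ⇒ order 4.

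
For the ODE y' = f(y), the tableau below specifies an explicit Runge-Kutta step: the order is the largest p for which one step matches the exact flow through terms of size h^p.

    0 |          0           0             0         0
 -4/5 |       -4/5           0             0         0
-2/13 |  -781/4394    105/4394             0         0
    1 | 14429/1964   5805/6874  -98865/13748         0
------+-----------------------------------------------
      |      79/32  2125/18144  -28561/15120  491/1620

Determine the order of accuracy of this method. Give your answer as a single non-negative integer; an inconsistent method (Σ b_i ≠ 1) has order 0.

4

b = (79/32, 2125/18144, -28561/15120, 491/1620)
c = (0, -4/5, -2/13, 1)
Ac = (0, 0, -42/2197, 423/982)
Σ b_i: 79/32·1 + 2125/18144·1 + (-28561/15120)·1 + 491/1620·1 = 1 ✓
b·c: 2125/18144·(-4/5) + (-28561/15120)·(-2/13) + 491/1620·1 = 1/2 ✓
b·c²: 2125/18144·16/25 + (-28561/15120)·4/169 + 491/1620·1 = 1/3 ✓
b·Ac: (-28561/15120)·(-42/2197) + 491/1620·423/982 = 1/6 ✓
b·c³: 2125/18144·(-64/125) + (-28561/15120)·(-8/2197) + 491/1620·1 = 1/4 ✓
b·(c∘Ac): (-28561/15120)·84/28561 + 491/1620·423/982 = 1/8 ✓
b·Ac²: (-28561/15120)·168/10985 + 491/1620·909/2455 = 1/12 ✓
b·A²c: 491/1620·135/982 = 1/24 ✓; 4 stages ⇒ order 4.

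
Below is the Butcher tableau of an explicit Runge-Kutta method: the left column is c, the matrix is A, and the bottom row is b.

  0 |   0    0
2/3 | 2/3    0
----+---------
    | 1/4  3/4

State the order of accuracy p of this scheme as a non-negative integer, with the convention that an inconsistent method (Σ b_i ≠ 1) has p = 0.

b = (1/4, 3/4)
c = (0, 2/3)
Σ b_i: 1/4·1 + 3/4·1 = 1 ✓
b·c: 3/4·2/3 = 1/2 ✓; 2 stages ⇒ order 2.

2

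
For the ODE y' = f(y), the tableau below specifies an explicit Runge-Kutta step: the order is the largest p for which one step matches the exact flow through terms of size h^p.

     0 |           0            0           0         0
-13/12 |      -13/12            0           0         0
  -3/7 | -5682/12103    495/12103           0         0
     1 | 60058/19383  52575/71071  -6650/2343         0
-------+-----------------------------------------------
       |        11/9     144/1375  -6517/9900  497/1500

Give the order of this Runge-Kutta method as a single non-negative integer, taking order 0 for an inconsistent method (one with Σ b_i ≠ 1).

b = (11/9, 144/1375, -6517/9900, 497/1500)
c = (0, -13/12, -3/7, 1)
Ac = (0, 0, -165/3724, 825/1988)
Σ b_i: 11/9·1 + 144/1375·1 + (-6517/9900)·1 + 497/1500·1 = 1 ✓
b·c: 144/1375·(-13/12) + (-6517/9900)·(-3/7) + 497/1500·1 = 1/2 ✓
b·c²: 144/1375·169/144 + (-6517/9900)·9/49 + 497/1500·1 = 1/3 ✓
b·Ac: (-6517/9900)·(-165/3724) + 497/1500·825/1988 = 1/6 ✓
b·c³: 144/1375·(-2197/1728) + (-6517/9900)·(-27/343) + 497/1500·1 = 1/4 ✓
b·(c∘Ac): (-6517/9900)·495/26068 + 497/1500·825/1988 = 1/8 ✓
b·Ac²: (-6517/9900)·715/14896 + 497/1500·8275/23856 = 1/12 ✓
b·A²c: 497/1500·125/994 = 1/24 ✓; 4 stages ⇒ order 4.

4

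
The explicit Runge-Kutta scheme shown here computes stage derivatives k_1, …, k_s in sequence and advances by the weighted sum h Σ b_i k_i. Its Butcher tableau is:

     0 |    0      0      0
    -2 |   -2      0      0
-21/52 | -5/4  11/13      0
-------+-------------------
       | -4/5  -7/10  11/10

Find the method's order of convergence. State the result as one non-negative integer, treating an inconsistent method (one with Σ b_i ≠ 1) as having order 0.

b = (-4/5, -7/10, 11/10)
c = (0, -2, -21/52)
Ac = (0, 0, -22/13)
Σ b_i: (-4/5)·1 + (-7/10)·1 + 11/10·1 = -2/5 ≠ 1 ⇒ order 0.

0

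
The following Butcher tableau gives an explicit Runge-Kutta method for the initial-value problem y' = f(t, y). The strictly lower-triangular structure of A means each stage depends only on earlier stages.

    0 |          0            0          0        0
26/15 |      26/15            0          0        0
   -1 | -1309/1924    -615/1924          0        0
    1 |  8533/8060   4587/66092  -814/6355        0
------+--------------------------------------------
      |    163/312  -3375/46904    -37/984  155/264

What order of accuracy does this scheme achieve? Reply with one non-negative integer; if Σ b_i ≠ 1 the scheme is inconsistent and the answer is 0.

4

b = (163/312, -3375/46904, -37/984, 155/264)
c = (0, 26/15, -1, 1)
Ac = (0, 0, -41/74, 77/310)
Σ b_i: 163/312·1 + (-3375/46904)·1 + (-37/984)·1 + 155/264·1 = 1 ✓
b·c: (-3375/46904)·26/15 + (-37/984)·(-1) + 155/264·1 = 1/2 ✓
b·c²: (-3375/46904)·676/225 + (-37/984)·1 + 155/264·1 = 1/3 ✓
b·Ac: (-37/984)·(-41/74) + 155/264·77/310 = 1/6 ✓
b·c³: (-3375/46904)·17576/3375 + (-37/984)·(-1) + 155/264·1 = 1/4 ✓
b·(c∘Ac): (-37/984)·41/74 + 155/264·77/310 = 1/8 ✓
b·Ac²: (-37/984)·(-533/555) + 155/264·187/2325 = 1/12 ✓
b·A²c: 155/264·11/155 = 1/24 ✓; 4 stages ⇒ order 4.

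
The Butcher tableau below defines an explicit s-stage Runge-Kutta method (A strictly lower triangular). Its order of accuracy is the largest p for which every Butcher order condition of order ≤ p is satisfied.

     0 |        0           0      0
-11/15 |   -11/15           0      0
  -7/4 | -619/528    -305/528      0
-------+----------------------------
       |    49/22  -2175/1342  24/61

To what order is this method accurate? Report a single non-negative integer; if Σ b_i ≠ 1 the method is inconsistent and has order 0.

3

b = (49/22, -2175/1342, 24/61)
c = (0, -11/15, -7/4)
Ac = (0, 0, 61/144)
Σ b_i: 49/22·1 + (-2175/1342)·1 + 24/61·1 = 1 ✓
b·c: (-2175/1342)·(-11/15) + 24/61·(-7/4) = 1/2 ✓
b·c²: (-2175/1342)·121/225 + 24/61·49/16 = 1/3 ✓
b·Ac: 24/61·61/144 = 1/6 ✓; 3 stages ⇒ order 3.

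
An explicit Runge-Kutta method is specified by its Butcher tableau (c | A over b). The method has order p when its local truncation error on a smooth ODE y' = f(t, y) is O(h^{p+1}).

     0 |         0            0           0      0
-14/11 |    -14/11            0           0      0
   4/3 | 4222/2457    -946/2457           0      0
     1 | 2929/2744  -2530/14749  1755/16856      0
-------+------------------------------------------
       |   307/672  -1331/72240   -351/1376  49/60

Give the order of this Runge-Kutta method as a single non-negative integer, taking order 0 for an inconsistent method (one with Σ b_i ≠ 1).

b = (307/672, -1331/72240, -351/1376, 49/60)
c = (0, -14/11, 4/3, 1)
Ac = (0, 0, 172/351, 5/14)
Σ b_i: 307/672·1 + (-1331/72240)·1 + (-351/1376)·1 + 49/60·1 = 1 ✓
b·c: (-1331/72240)·(-14/11) + (-351/1376)·4/3 + 49/60·1 = 1/2 ✓
b·c²: (-1331/72240)·196/121 + (-351/1376)·16/9 + 49/60·1 = 1/3 ✓
b·Ac: (-351/1376)·172/351 + 49/60·5/14 = 1/6 ✓
b·c³: (-1331/72240)·(-2744/1331) + (-351/1376)·64/27 + 49/60·1 = 1/4 ✓
b·(c∘Ac): (-351/1376)·688/1053 + 49/60·5/14 = 1/8 ✓
b·Ac²: (-351/1376)·(-2408/3861) + 49/60·(-50/539) = 1/12 ✓
b·A²c: 49/60·5/98 = 1/24 ✓; 4 stages ⇒ order 4.

4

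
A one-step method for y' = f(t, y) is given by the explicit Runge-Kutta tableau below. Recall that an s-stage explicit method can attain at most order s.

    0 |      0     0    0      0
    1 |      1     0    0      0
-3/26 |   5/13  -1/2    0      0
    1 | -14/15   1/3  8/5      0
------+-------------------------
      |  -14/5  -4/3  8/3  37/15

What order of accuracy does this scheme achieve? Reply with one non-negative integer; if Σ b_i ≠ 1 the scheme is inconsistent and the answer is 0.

1

b = (-14/5, -4/3, 8/3, 37/15)
c = (0, 1, -3/26, 1)
Ac = (0, 0, -1/2, 29/195)
Σ b_i: (-14/5)·1 + (-4/3)·1 + 8/3·1 + 37/15·1 = 1 ✓
b·c: (-4/3)·1 + 8/3·(-3/26) + 37/15·1 = 161/195 ≠ 1/2 ⇒ order 1.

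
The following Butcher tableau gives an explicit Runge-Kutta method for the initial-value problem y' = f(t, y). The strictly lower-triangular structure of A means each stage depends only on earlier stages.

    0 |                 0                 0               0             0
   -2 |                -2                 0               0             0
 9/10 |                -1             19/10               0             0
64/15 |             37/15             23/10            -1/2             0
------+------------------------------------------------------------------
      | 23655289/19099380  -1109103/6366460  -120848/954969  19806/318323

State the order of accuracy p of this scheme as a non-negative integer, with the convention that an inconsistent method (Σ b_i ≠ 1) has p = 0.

3

b = (23655289/19099380, -1109103/6366460, -120848/954969, 19806/318323)
c = (0, -2, 9/10, 64/15)
Ac = (0, 0, -19/5, -101/20)
Σ b_i: 23655289/19099380·1 + (-1109103/6366460)·1 + (-120848/954969)·1 + 19806/318323·1 = 1 ✓
b·c: (-1109103/6366460)·(-2) + (-120848/954969)·9/10 + 19806/318323·64/15 = 1/2 ✓
b·c²: (-1109103/6366460)·4 + (-120848/954969)·81/100 + 19806/318323·4096/225 = 1/3 ✓
b·Ac: (-120848/954969)·(-19/5) + 19806/318323·(-101/20) = 1/6 ✓
b·c³: (-1109103/6366460)·(-8) + (-120848/954969)·729/1000 + 19806/318323·262144/3375 = 2196734216/358113375 ≠ 1/4 ⇒ order 3.
b·(c∘Ac): (-120848/954969)·(-171/50) + 19806/318323·(-1616/75) = -7224664/7958075 ≠ 1/8
b·Ac²: (-120848/954969)·38/5 + 19806/318323·1759/200 = -39586349/95496900 ≠ 1/12
b·A²c: 19806/318323·19/10 = 188157/1591615 ≠ 1/24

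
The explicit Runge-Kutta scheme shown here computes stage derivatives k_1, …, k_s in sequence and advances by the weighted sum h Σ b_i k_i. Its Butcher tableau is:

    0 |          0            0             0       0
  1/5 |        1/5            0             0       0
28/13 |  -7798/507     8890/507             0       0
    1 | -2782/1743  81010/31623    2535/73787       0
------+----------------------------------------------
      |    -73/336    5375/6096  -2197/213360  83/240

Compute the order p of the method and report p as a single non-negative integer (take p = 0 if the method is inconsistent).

b = (-73/336, 5375/6096, -2197/213360, 83/240)
c = (0, 1/5, 28/13, 1)
Ac = (0, 0, 1778/507, 146/249)
Σ b_i: (-73/336)·1 + 5375/6096·1 + (-2197/213360)·1 + 83/240·1 = 1 ✓
b·c: 5375/6096·1/5 + (-2197/213360)·28/13 + 83/240·1 = 1/2 ✓
b·c²: 5375/6096·1/25 + (-2197/213360)·784/169 + 83/240·1 = 1/3 ✓
b·Ac: (-2197/213360)·1778/507 + 83/240·146/249 = 1/6 ✓
b·c³: 5375/6096·1/125 + (-2197/213360)·21952/2197 + 83/240·1 = 1/4 ✓
b·(c∘Ac): (-2197/213360)·49784/6591 + 83/240·146/249 = 1/8 ✓
b·Ac²: (-2197/213360)·1778/2535 + 83/240·326/1245 = 1/12 ✓
b·A²c: 83/240·10/83 = 1/24 ✓; 4 stages ⇒ order 4.

4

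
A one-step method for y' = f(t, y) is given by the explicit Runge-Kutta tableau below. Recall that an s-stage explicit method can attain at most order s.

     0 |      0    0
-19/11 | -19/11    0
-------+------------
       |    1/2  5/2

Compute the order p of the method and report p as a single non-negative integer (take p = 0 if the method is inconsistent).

0

b = (1/2, 5/2)
c = (0, -19/11)
Σ b_i: 1/2·1 + 5/2·1 = 3 ≠ 1 ⇒ order 0.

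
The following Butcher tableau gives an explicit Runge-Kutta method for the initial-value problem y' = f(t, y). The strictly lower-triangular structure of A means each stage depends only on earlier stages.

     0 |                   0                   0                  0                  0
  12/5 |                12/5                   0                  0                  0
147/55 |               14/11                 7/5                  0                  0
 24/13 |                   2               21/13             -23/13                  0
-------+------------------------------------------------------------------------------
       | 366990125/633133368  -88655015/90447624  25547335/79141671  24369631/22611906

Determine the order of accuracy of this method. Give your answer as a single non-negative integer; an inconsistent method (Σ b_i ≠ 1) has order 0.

3

b = (366990125/633133368, -88655015/90447624, 25547335/79141671, 24369631/22611906)
c = (0, 12/5, 147/55, 24/13)
Ac = (0, 0, 84/25, -609/715)
Σ b_i: 366990125/633133368·1 + (-88655015/90447624)·1 + 25547335/79141671·1 + 24369631/22611906·1 = 1 ✓
b·c: (-88655015/90447624)·12/5 + 25547335/79141671·147/55 + 24369631/22611906·24/13 = 1/2 ✓
b·c²: (-88655015/90447624)·144/25 + 25547335/79141671·21609/3025 + 24369631/22611906·576/169 = 1/3 ✓
b·Ac: 25547335/79141671·84/25 + 24369631/22611906·(-609/715) = 1/6 ✓
b·c³: (-88655015/90447624)·1728/125 + 25547335/79141671·3176523/166375 + 24369631/22611906·13824/2197 = -36257535/59879677 ≠ 1/4 ⇒ order 3.
b·(c∘Ac): 25547335/79141671·12348/1375 + 24369631/22611906·(-14616/9295) = 37818872/31405425 ≠ 1/8
b·Ac²: 25547335/79141671·1008/125 + 24369631/22611906·(-131103/39325) = -136786411/138183870 ≠ 1/12
b·A²c: 24369631/22611906·(-1932/325) = -603617014/94216275 ≠ 1/24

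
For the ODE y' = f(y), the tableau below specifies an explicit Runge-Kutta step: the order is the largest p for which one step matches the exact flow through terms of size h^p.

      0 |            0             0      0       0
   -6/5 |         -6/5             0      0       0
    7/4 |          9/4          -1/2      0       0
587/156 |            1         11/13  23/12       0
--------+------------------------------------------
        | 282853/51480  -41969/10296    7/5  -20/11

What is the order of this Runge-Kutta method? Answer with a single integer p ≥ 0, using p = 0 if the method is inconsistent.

2

b = (282853/51480, -41969/10296, 7/5, -20/11)
c = (0, -6/5, 7/4, 587/156)
Ac = (0, 0, 3/5, 7297/3120)
Σ b_i: 282853/51480·1 + (-41969/10296)·1 + 7/5·1 + (-20/11)·1 = 1 ✓
b·c: (-41969/10296)·(-6/5) + 7/5·7/4 + (-20/11)·587/156 = 1/2 ✓
b·c²: (-41969/10296)·36/25 + 7/5·49/16 + (-20/11)·344569/24336 = -182873819/6692400 ≠ 1/3 ⇒ order 2.
b·Ac: 7/5·3/5 + (-20/11)·7297/3120 = -146389/42900 ≠ 1/6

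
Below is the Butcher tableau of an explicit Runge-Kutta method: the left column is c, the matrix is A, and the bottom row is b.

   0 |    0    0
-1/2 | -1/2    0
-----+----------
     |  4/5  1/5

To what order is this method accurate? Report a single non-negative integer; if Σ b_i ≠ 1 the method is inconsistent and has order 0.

1

b = (4/5, 1/5)
c = (0, -1/2)
Σ b_i: 4/5·1 + 1/5·1 = 1 ✓
b·c: 1/5·(-1/2) = -1/10 ≠ 1/2 ⇒ order 1.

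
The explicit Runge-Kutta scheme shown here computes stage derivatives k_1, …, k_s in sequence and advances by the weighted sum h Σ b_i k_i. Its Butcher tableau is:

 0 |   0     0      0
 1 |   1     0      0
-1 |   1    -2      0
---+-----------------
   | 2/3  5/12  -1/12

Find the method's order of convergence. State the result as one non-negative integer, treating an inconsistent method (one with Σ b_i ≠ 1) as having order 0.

3

b = (2/3, 5/12, -1/12)
c = (0, 1, -1)
Ac = (0, 0, -2)
Σ b_i: 2/3·1 + 5/12·1 + (-1/12)·1 = 1 ✓
b·c: 5/12·1 + (-1/12)·(-1) = 1/2 ✓
b·c²: 5/12·1 + (-1/12)·1 = 1/3 ✓
b·Ac: (-1/12)·(-2) = 1/6 ✓; 3 stages ⇒ order 3.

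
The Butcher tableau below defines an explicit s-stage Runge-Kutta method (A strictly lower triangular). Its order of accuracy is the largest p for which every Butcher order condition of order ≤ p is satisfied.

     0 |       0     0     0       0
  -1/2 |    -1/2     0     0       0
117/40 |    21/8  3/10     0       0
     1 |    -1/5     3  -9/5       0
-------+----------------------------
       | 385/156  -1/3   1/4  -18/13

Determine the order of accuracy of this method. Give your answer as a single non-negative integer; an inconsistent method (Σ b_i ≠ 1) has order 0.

b = (385/156, -1/3, 1/4, -18/13)
c = (0, -1/2, 117/40, 1)
Ac = (0, 0, -3/20, -1353/200)
Σ b_i: 385/156·1 + (-1/3)·1 + 1/4·1 + (-18/13)·1 = 1 ✓
b·c: (-1/3)·(-1/2) + 1/4·117/40 + (-18/13)·1 = -3037/6240 ≠ 1/2 ⇒ order 1.

1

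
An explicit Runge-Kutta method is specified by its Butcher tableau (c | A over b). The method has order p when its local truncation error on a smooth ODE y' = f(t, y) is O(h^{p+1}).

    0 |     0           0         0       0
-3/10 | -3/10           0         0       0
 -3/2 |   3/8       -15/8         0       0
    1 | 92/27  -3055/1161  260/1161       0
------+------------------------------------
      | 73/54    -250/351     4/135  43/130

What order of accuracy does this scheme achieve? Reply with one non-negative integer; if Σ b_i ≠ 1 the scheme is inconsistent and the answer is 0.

b = (73/54, -250/351, 4/135, 43/130)
c = (0, -3/10, -3/2, 1)
Ac = (0, 0, 9/16, 39/86)
Σ b_i: 73/54·1 + (-250/351)·1 + 4/135·1 + 43/130·1 = 1 ✓
b·c: (-250/351)·(-3/10) + 4/135·(-3/2) + 43/130·1 = 1/2 ✓
b·c²: (-250/351)·9/100 + 4/135·9/4 + 43/130·1 = 1/3 ✓
b·Ac: 4/135·9/16 + 43/130·39/86 = 1/6 ✓
b·c³: (-250/351)·(-27/1000) + 4/135·(-27/8) + 43/130·1 = 1/4 ✓
b·(c∘Ac): 4/135·(-27/32) + 43/130·39/86 = 1/8 ✓
b·Ac²: 4/135·(-27/160) + 43/130·689/2580 = 1/12 ✓
b·A²c: 43/130·65/516 = 1/24 ✓; 4 stages ⇒ order 4.

4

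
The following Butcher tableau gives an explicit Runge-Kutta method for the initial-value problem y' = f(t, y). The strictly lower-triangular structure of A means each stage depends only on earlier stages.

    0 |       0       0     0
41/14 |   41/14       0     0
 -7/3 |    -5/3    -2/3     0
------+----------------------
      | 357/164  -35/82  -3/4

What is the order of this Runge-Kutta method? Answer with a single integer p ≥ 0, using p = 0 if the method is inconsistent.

b = (357/164, -35/82, -3/4)
c = (0, 41/14, -7/3)
Ac = (0, 0, -41/21)
Σ b_i: 357/164·1 + (-35/82)·1 + (-3/4)·1 = 1 ✓
b·c: (-35/82)·41/14 + (-3/4)·(-7/3) = 1/2 ✓
b·c²: (-35/82)·1681/196 + (-3/4)·49/9 = -1301/168 ≠ 1/3 ⇒ order 2.
b·Ac: (-3/4)·(-41/21) = 41/28 ≠ 1/6

2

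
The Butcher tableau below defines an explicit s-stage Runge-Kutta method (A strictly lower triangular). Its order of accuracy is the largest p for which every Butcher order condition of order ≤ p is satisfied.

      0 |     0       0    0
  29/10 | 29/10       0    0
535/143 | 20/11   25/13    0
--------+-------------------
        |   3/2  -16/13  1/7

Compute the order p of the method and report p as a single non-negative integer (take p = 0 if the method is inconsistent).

0

b = (3/2, -16/13, 1/7)
c = (0, 29/10, 535/143)
Ac = (0, 0, 145/26)
Σ b_i: 3/2·1 + (-16/13)·1 + 1/7·1 = 75/182 ≠ 1 ⇒ order 0.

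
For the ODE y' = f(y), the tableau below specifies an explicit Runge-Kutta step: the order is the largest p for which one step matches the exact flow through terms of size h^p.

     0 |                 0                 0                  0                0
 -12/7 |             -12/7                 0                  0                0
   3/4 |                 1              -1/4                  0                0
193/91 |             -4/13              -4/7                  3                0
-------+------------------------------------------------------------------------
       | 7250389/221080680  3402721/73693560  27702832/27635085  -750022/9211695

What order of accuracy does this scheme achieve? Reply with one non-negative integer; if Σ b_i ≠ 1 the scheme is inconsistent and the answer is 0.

3

b = (7250389/221080680, 3402721/73693560, 27702832/27635085, -750022/9211695)
c = (0, -12/7, 3/4, 193/91)
Ac = (0, 0, 3/7, 633/196)
Σ b_i: 7250389/221080680·1 + 3402721/73693560·1 + 27702832/27635085·1 + (-750022/9211695)·1 = 1 ✓
b·c: 3402721/73693560·(-12/7) + 27702832/27635085·3/4 + (-750022/9211695)·193/91 = 1/2 ✓
b·c²: 3402721/73693560·144/49 + 27702832/27635085·9/16 + (-750022/9211695)·37249/8281 = 1/3 ✓
b·Ac: 27702832/27635085·3/7 + (-750022/9211695)·633/196 = 1/6 ✓
b·c³: 3402721/73693560·(-1728/343) + 27702832/27635085·27/64 + (-750022/9211695)·7189057/753571 = -13765086457/23471398860 ≠ 1/4 ⇒ order 3.
b·(c∘Ac): 27702832/27635085·9/28 + (-750022/9211695)·122169/17836 = -70859571/300915370 ≠ 1/8
b·Ac²: 27702832/27635085·(-36/49) + (-750022/9211695)·45/5488 = -126756317/171951640 ≠ 1/12
b·A²c: (-750022/9211695)·9/7 = -321438/3070565 ≠ 1/24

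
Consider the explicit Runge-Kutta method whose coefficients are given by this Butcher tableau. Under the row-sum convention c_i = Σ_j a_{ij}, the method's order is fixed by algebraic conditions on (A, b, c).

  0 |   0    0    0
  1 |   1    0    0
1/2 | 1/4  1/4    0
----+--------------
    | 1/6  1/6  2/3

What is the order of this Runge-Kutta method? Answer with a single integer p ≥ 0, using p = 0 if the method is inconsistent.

3

b = (1/6, 1/6, 2/3)
c = (0, 1, 1/2)
Ac = (0, 0, 1/4)
Σ b_i: 1/6·1 + 1/6·1 + 2/3·1 = 1 ✓
b·c: 1/6·1 + 2/3·1/2 = 1/2 ✓
b·c²: 1/6·1 + 2/3·1/4 = 1/3 ✓
b·Ac: 2/3·1/4 = 1/6 ✓; 3 stages ⇒ order 3.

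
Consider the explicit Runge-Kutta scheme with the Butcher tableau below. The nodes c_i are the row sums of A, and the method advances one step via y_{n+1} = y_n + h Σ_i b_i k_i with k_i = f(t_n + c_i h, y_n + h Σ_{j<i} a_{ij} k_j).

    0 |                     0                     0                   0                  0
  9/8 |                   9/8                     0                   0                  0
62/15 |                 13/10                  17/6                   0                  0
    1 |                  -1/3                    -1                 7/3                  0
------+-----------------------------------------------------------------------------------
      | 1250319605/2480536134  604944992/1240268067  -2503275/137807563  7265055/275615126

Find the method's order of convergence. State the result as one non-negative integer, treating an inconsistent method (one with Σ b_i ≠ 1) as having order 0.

b = (1250319605/2480536134, 604944992/1240268067, -2503275/137807563, 7265055/275615126)
c = (0, 9/8, 62/15, 1)
Ac = (0, 0, 51/16, 3067/360)
Σ b_i: 1250319605/2480536134·1 + 604944992/1240268067·1 + (-2503275/137807563)·1 + 7265055/275615126·1 = 1 ✓
b·c: 604944992/1240268067·9/8 + (-2503275/137807563)·62/15 + 7265055/275615126·1 = 1/2 ✓
b·c²: 604944992/1240268067·81/64 + (-2503275/137807563)·3844/225 + 7265055/275615126·1 = 1/3 ✓
b·Ac: (-2503275/137807563)·51/16 + 7265055/275615126·3067/360 = 1/6 ✓
b·c³: 604944992/1240268067·729/512 + (-2503275/137807563)·238328/3375 + 7265055/275615126·1 = -55752343201/99221445360 ≠ 1/4 ⇒ order 3.
b·(c∘Ac): (-2503275/137807563)·527/40 + 7265055/275615126·3067/360 = -97609531/6614763024 ≠ 1/8
b·Ac²: (-2503275/137807563)·459/128 + 7265055/275615126·1667437/43200 = 94487036143/99221445360 ≠ 1/12
b·A²c: 7265055/275615126·119/16 = 864541545/4409842016 ≠ 1/24

3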